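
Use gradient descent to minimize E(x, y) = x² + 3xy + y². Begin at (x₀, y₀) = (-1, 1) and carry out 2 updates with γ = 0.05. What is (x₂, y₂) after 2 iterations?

(-1.1025, 1.1025)

∇E = (2x + 3y, 3x + 2y)
Step 1: at (-1, 1), ∇E = (1, -1) → (-1, 1) − 0.05·(1, -1) = (-1.05, 1.05)
Step 2: at (-1.05, 1.05), ∇E = (1.05, -1.05) → (-1.05, 1.05) − 0.05·(1.05, -1.05) = (-1.1025, 1.1025)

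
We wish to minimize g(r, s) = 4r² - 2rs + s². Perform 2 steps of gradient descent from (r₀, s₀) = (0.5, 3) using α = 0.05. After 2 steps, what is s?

2.535

∇g = (8r - 2s, -2r + 2s)
(r₁, s₁) = (0.5, 3) − 0.05·(-2, 5) = (0.6, 2.75)
(r₂, s₂) = (0.6, 2.75) − 0.05·(-0.7, 4.3) = (0.635, 2.535)
s = 2.535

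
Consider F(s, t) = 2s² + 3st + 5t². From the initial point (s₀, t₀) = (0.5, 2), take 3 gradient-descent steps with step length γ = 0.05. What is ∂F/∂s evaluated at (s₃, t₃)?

∇F = (4s + 3t, 3s + 10t)
Step 1: at (0.5, 2), ∇F = (8, 21.5) → (0.5, 2) − 0.05·(8, 21.5) = (0.1, 0.925)
Step 2: at (0.1, 0.925), ∇F = (3.175, 9.55) → (0.1, 0.925) − 0.05·(3.175, 9.55) = (-0.05875, 0.4475)
Step 3: at (-0.05875, 0.4475), ∇F = (1.1075, 4.29875) → (-0.05875, 0.4475) − 0.05·(1.1075, 4.29875) = (-0.114125, 0.2325625)
∂F/∂s at (-0.114125, 0.2325625) = 0.2411875

0.2411875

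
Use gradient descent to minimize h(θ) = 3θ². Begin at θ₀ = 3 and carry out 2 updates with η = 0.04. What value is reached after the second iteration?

h′(θ) = 6θ
θ₁ = 3 − 0.04·18 = 2.28
θ₂ = 2.28 − 0.04·13.68 = 1.7328

1.7328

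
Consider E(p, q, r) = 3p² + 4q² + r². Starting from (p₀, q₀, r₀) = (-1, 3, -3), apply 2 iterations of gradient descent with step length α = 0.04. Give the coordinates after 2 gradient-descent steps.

∇E = (6p, 8q, 2r)
(p₁, q₁, r₁) = (-1, 3, -3) − 0.04·(-6, 24, -6) = (-0.76, 2.04, -2.76)
(p₂, q₂, r₂) = (-0.76, 2.04, -2.76) − 0.04·(-4.56, 16.32, -5.52) = (-0.5776, 1.3872, -2.5392)

(-0.5776, 1.3872, -2.5392)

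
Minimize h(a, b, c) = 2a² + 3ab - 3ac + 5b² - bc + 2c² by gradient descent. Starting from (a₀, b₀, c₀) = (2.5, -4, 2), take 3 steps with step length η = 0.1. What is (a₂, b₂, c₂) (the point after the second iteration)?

∇h = (4a + 3b - 3c, 3a + 10b - c, -3a - b + 4c)
(a₁, b₁, c₁) = (2.5, -4, 2) − 0.1·(-8, -34.5, 4.5) = (3.3, -0.55, 1.55)
(a₂, b₂, c₂) = (3.3, -0.55, 1.55) − 0.1·(6.9, 2.85, -3.15) = (2.61, -0.835, 1.865)

(2.61, -0.835, 1.865)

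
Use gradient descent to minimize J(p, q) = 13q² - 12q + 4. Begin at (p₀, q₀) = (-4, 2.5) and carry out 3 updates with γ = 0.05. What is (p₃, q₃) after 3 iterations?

∇J = (0, 26q - 12)
Step 1: at (-4, 2.5), ∇J = (0, 53) → (-4, 2.5) − 0.05·(0, 53) = (-4, -0.15)
Step 2: at (-4, -0.15), ∇J = (0, -15.9) → (-4, -0.15) − 0.05·(0, -15.9) = (-4, 0.645)
Step 3: at (-4, 0.645), ∇J = (0, 4.77) → (-4, 0.645) − 0.05·(0, 4.77) = (-4, 0.4065)

(-4, 0.4065)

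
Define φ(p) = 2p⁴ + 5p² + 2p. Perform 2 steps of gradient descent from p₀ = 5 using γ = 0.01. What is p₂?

8.46772864

φ′(p) = 8p³ + 10p + 2
p₁ = 5 − 0.01·1052 = -5.52
p₂ = -5.52 − 0.01·(-1398.772864) = 8.46772864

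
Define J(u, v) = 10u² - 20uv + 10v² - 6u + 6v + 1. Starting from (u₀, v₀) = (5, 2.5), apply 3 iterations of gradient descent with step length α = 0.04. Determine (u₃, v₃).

(3.6624, 3.8376)

∇J = (20u - 20v - 6, -20u + 20v + 6)
Step 1: at (5, 2.5), ∇J = (44, -44) → (5, 2.5) − 0.04·(44, -44) = (3.24, 4.26)
Step 2: at (3.24, 4.26), ∇J = (-26.4, 26.4) → (3.24, 4.26) − 0.04·(-26.4, 26.4) = (4.296, 3.204)
Step 3: at (4.296, 3.204), ∇J = (15.84, -15.84) → (4.296, 3.204) − 0.04·(15.84, -15.84) = (3.6624, 3.8376)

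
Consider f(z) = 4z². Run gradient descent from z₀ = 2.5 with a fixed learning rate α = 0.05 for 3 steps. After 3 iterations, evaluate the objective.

f′(z) = 8z
z₁ = 2.5 − 0.05·20 = 1.5
z₂ = 1.5 − 0.05·12 = 0.9
z₃ = 0.9 − 0.05·7.2 = 0.54
f(0.54) = 1.1664

1.1664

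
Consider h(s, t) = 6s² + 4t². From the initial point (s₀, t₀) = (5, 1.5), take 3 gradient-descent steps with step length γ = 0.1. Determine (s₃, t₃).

(-0.04, 0.012)

∇h = (12s, 8t)
(s₁, t₁) = (5, 1.5) − 0.1·(60, 12) = (-1, 0.3)
(s₂, t₂) = (-1, 0.3) − 0.1·(-12, 2.4) = (0.2, 0.06)
(s₃, t₃) = (0.2, 0.06) − 0.1·(2.4, 0.48) = (-0.04, 0.012)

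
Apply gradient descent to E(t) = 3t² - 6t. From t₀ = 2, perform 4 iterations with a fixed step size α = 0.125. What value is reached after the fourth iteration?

E′(t) = 6t - 6
t₁ = 2 − 0.125·6 = 1.25
t₂ = 1.25 − 0.125·1.5 = 1.0625
t₃ = 1.0625 − 0.125·0.375 = 1.015625
t₄ = 1.015625 − 0.125·0.09375 = 1.00390625

1.00390625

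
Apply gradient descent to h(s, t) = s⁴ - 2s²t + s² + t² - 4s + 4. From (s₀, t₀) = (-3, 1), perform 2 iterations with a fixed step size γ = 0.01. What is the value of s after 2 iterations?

∇h = (4s³ - 4st + 2s - 4, -2s² + 2t)
(s₁, t₁) = (-3, 1) − 0.01·(-106, -16) = (-1.94, 1.16)
(s₂, t₂) = (-1.94, 1.16) − 0.01·(-28.083936, -5.2072) = (-1.65916064, 1.212072)
s = -1.65916064

-1.65916064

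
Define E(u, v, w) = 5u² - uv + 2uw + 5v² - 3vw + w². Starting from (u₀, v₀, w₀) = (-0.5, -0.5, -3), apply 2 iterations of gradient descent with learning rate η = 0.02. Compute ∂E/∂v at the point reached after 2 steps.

2.0108

∇E = (10u - v + 2w, -u + 10v - 3w, 2u - 3v + 2w)
Step 1: at (-0.5, -0.5, -3), ∇E = (-10.5, 4.5, -5.5) → (-0.5, -0.5, -3) − 0.02·(-10.5, 4.5, -5.5) = (-0.29, -0.59, -2.89)
Step 2: at (-0.29, -0.59, -2.89), ∇E = (-8.09, 3.06, -4.59) → (-0.29, -0.59, -2.89) − 0.02·(-8.09, 3.06, -4.59) = (-0.1282, -0.6512, -2.7982)
∂E/∂v at (-0.1282, -0.6512, -2.7982) = 2.0108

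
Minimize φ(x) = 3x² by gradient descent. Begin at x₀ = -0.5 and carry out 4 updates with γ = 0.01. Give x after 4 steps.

φ′(x) = 6x
Step 1: φ′(-0.5) = -3; x₁ = -0.5 − 0.01·(-3) = -0.47
Step 2: φ′(-0.47) = -2.82; x₂ = -0.47 − 0.01·(-2.82) = -0.4418
Step 3: φ′(-0.4418) = -2.6508; x₃ = -0.4418 − 0.01·(-2.6508) = -0.415292
Step 4: φ′(-0.415292) = -2.491752; x₄ = -0.415292 − 0.01·(-2.491752) = -0.39037448

-0.39037448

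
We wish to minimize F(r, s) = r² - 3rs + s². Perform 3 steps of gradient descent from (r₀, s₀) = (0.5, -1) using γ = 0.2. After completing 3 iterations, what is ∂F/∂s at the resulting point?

∇F = (2r - 3s, -3r + 2s)
Step 1: at (0.5, -1), ∇F = (4, -3.5) → (0.5, -1) − 0.2·(4, -3.5) = (-0.3, -0.3)
Step 2: at (-0.3, -0.3), ∇F = (0.3, 0.3) → (-0.3, -0.3) − 0.2·(0.3, 0.3) = (-0.36, -0.36)
Step 3: at (-0.36, -0.36), ∇F = (0.36, 0.36) → (-0.36, -0.36) − 0.2·(0.36, 0.36) = (-0.432, -0.432)
∂F/∂s at (-0.432, -0.432) = 0.432

0.432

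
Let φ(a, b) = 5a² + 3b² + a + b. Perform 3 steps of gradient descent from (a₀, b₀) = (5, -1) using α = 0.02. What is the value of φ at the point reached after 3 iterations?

∇φ = (10a + 1, 6b + 1)
(a₁, b₁) = (5, -1) − 0.02·(51, -5) = (3.98, -0.9)
(a₂, b₂) = (3.98, -0.9) − 0.02·(40.8, -4.4) = (3.164, -0.812)
(a₃, b₃) = (3.164, -0.812) − 0.02·(32.64, -3.872) = (2.5112, -0.73456)
φ(2.5112, -0.73456) = 34.9260023808

34.9260023808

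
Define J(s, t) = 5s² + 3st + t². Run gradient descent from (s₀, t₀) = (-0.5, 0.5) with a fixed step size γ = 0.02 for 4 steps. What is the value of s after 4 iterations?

-0.2955188

∇J = (10s + 3t, 3s + 2t)
Step 1: at (-0.5, 0.5), ∇J = (-3.5, -0.5) → (-0.5, 0.5) − 0.02·(-3.5, -0.5) = (-0.43, 0.51)
Step 2: at (-0.43, 0.51), ∇J = (-2.77, -0.27) → (-0.43, 0.51) − 0.02·(-2.77, -0.27) = (-0.3746, 0.5154)
Step 3: at (-0.3746, 0.5154), ∇J = (-2.1998, -0.093) → (-0.3746, 0.5154) − 0.02·(-2.1998, -0.093) = (-0.330604, 0.51726)
Step 4: at (-0.330604, 0.51726), ∇J = (-1.75426, 0.042708) → (-0.330604, 0.51726) − 0.02·(-1.75426, 0.042708) = (-0.2955188, 0.51640584)
s = -0.2955188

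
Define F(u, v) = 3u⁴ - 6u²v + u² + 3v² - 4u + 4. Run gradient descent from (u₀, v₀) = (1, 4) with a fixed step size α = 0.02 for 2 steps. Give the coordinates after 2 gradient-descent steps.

(1.99870976, 3.574912)

∇F = (12u³ - 12uv + 2u - 4, -6u² + 6v)
Step 1: at (1, 4), ∇F = (-38, 18) → (1, 4) − 0.02·(-38, 18) = (1.76, 3.64)
Step 2: at (1.76, 3.64), ∇F = (-11.935488, 3.2544) → (1.76, 3.64) − 0.02·(-11.935488, 3.2544) = (1.99870976, 3.574912)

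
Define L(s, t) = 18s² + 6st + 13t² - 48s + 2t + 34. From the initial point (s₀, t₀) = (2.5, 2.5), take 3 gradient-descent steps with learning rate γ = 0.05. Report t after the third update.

∇L = (36s + 6t - 48, 6s + 26t + 2)
(s₁, t₁) = (2.5, 2.5) − 0.05·(57, 82) = (-0.35, -1.6)
(s₂, t₂) = (-0.35, -1.6) − 0.05·(-70.2, -41.7) = (3.16, 0.485)
(s₃, t₃) = (3.16, 0.485) − 0.05·(68.67, 33.57) = (-0.2735, -1.1935)
t = -1.1935

-1.1935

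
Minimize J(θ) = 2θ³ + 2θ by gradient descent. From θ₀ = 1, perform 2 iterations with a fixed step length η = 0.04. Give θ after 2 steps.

0.489024

J′(θ) = 6θ² + 2
θ₁ = 1 − 0.04·8 = 0.68
θ₂ = 0.68 − 0.04·4.7744 = 0.489024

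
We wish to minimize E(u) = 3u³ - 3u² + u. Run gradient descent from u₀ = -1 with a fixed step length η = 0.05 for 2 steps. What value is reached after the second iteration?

E′(u) = 9u² - 6u + 1
u₁ = -1 − 0.05·16 = -1.8
u₂ = -1.8 − 0.05·40.96 = -3.848

-3.848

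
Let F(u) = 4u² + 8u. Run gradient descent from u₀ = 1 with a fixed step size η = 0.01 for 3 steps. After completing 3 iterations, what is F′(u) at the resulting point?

12.459008

F′(u) = 8u + 8
Step 1: F′(1) = 16; u₁ = 1 − 0.01·16 = 0.84
Step 2: F′(0.84) = 14.72; u₂ = 0.84 − 0.01·14.72 = 0.6928
Step 3: F′(0.6928) = 13.5424; u₃ = 0.6928 − 0.01·13.5424 = 0.557376
F′(u) at (0.557376) = 12.459008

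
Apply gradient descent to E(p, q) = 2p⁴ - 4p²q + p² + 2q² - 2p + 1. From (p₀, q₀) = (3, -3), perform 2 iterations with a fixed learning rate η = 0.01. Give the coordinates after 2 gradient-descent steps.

(0.08223104, -2.418944)

∇E = (8p³ - 8pq + 2p - 2, -4p² + 4q)
(p₁, q₁) = (3, -3) − 0.01·(292, -48) = (0.08, -2.52)
(p₂, q₂) = (0.08, -2.52) − 0.01·(-0.223104, -10.1056) = (0.08223104, -2.418944)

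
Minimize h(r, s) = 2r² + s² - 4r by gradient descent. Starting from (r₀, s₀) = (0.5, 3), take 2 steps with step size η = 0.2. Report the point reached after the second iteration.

∇h = (4r - 4, 2s)
Step 1: at (0.5, 3), ∇h = (-2, 6) → (0.5, 3) − 0.2·(-2, 6) = (0.9, 1.8)
Step 2: at (0.9, 1.8), ∇h = (-0.4, 3.6) → (0.9, 1.8) − 0.2·(-0.4, 3.6) = (0.98, 1.08)

(0.98, 1.08)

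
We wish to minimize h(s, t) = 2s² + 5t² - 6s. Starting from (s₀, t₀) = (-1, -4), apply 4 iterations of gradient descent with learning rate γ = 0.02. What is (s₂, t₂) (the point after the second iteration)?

(-0.616, -2.56)

∇h = (4s - 6, 10t)
(s₁, t₁) = (-1, -4) − 0.02·(-10, -40) = (-0.8, -3.2)
(s₂, t₂) = (-0.8, -3.2) − 0.02·(-9.2, -32) = (-0.616, -2.56)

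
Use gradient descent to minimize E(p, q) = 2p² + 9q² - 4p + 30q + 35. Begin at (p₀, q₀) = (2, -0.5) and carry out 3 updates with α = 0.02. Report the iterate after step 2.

(1.8464, -1.1888)

∇E = (4p - 4, 18q + 30)
Step 1: at (2, -0.5), ∇E = (4, 21) → (2, -0.5) − 0.02·(4, 21) = (1.92, -0.92)
Step 2: at (1.92, -0.92), ∇E = (3.68, 13.44) → (1.92, -0.92) − 0.02·(3.68, 13.44) = (1.8464, -1.1888)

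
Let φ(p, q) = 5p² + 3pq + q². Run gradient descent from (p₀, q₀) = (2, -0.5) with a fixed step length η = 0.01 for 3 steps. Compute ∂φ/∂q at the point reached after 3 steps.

3.2462485

∇φ = (10p + 3q, 3p + 2q)
(p₁, q₁) = (2, -0.5) − 0.01·(18.5, 5) = (1.815, -0.55)
(p₂, q₂) = (1.815, -0.55) − 0.01·(16.5, 4.345) = (1.65, -0.59345)
(p₃, q₃) = (1.65, -0.59345) − 0.01·(14.71965, 3.7631) = (1.5028035, -0.631081)
∂φ/∂q at (1.5028035, -0.631081) = 3.2462485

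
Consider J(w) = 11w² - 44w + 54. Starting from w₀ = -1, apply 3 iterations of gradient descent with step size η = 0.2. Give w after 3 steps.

119.912

J′(w) = 22w - 44
w₁ = -1 − 0.2·(-66) = 12.2
w₂ = 12.2 − 0.2·224.4 = -32.68
w₃ = -32.68 − 0.2·(-762.96) = 119.912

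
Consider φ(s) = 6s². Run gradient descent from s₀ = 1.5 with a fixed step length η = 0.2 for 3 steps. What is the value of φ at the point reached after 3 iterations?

101.648736

φ′(s) = 12s
Step 1: φ′(1.5) = 18; s₁ = 1.5 − 0.2·18 = -2.1
Step 2: φ′(-2.1) = -25.2; s₂ = -2.1 − 0.2·(-25.2) = 2.94
Step 3: φ′(2.94) = 35.28; s₃ = 2.94 − 0.2·35.28 = -4.116
φ(-4.116) = 101.648736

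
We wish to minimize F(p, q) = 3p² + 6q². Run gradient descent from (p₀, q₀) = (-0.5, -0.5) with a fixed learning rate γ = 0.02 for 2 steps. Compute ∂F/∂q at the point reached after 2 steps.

-3.4656

∇F = (6p, 12q)
Step 1: at (-0.5, -0.5), ∇F = (-3, -6) → (-0.5, -0.5) − 0.02·(-3, -6) = (-0.44, -0.38)
Step 2: at (-0.44, -0.38), ∇F = (-2.64, -4.56) → (-0.44, -0.38) − 0.02·(-2.64, -4.56) = (-0.3872, -0.2888)
∂F/∂q at (-0.3872, -0.2888) = -3.4656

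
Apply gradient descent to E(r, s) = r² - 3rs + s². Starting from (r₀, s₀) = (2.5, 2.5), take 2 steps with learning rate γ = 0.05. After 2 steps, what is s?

2.75625

∇E = (2r - 3s, -3r + 2s)
Step 1: at (2.5, 2.5), ∇E = (-2.5, -2.5) → (2.5, 2.5) − 0.05·(-2.5, -2.5) = (2.625, 2.625)
Step 2: at (2.625, 2.625), ∇E = (-2.625, -2.625) → (2.625, 2.625) − 0.05·(-2.625, -2.625) = (2.75625, 2.75625)
s = 2.75625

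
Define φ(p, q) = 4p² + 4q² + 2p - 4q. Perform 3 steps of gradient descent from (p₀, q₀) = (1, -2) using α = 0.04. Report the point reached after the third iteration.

(0.14304, -0.28608)

∇φ = (8p + 2, 8q - 4)
(p₁, q₁) = (1, -2) − 0.04·(10, -20) = (0.6, -1.2)
(p₂, q₂) = (0.6, -1.2) − 0.04·(6.8, -13.6) = (0.328, -0.656)
(p₃, q₃) = (0.328, -0.656) − 0.04·(4.624, -9.248) = (0.14304, -0.28608)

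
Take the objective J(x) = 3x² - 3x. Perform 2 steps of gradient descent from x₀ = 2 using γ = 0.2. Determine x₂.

J′(x) = 6x - 3
Step 1: J′(2) = 9; x₁ = 2 − 0.2·9 = 0.2
Step 2: J′(0.2) = -1.8; x₂ = 0.2 − 0.2·(-1.8) = 0.56

0.56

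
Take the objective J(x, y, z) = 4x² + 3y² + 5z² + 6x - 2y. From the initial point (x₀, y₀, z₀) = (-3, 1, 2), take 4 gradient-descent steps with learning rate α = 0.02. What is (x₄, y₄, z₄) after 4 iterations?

(-1.87021056, 0.73313024, 0.8192)

∇J = (8x + 6, 6y - 2, 10z)
(x₁, y₁, z₁) = (-3, 1, 2) − 0.02·(-18, 4, 20) = (-2.64, 0.92, 1.6)
(x₂, y₂, z₂) = (-2.64, 0.92, 1.6) − 0.02·(-15.12, 3.52, 16) = (-2.3376, 0.8496, 1.28)
(x₃, y₃, z₃) = (-2.3376, 0.8496, 1.28) − 0.02·(-12.7008, 3.0976, 12.8) = (-2.083584, 0.787648, 1.024)
(x₄, y₄, z₄) = (-2.083584, 0.787648, 1.024) − 0.02·(-10.668672, 2.725888, 10.24) = (-1.87021056, 0.73313024, 0.8192)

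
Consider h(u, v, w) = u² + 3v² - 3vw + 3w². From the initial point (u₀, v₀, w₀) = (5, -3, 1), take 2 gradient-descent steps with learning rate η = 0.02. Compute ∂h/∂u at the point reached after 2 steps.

9.216

∇h = (2u, 6v - 3w, -3v + 6w)
(u₁, v₁, w₁) = (5, -3, 1) − 0.02·(10, -21, 15) = (4.8, -2.58, 0.7)
(u₂, v₂, w₂) = (4.8, -2.58, 0.7) − 0.02·(9.6, -17.58, 11.94) = (4.608, -2.2284, 0.4612)
∂h/∂u at (4.608, -2.2284, 0.4612) = 9.216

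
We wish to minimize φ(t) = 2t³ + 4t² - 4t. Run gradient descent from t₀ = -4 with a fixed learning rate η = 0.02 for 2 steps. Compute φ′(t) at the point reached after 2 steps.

276.19605504

φ′(t) = 6t² + 8t - 4
t₁ = -4 − 0.02·60 = -5.2
t₂ = -5.2 − 0.02·116.64 = -7.5328
φ′(t) at (-7.5328) = 276.19605504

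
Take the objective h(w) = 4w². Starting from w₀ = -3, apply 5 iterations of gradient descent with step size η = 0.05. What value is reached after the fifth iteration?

-0.23328

h′(w) = 8w
w₁ = -3 − 0.05·(-24) = -1.8
w₂ = -1.8 − 0.05·(-14.4) = -1.08
w₃ = -1.08 − 0.05·(-8.64) = -0.648
w₄ = -0.648 − 0.05·(-5.184) = -0.3888
w₅ = -0.3888 − 0.05·(-3.1104) = -0.23328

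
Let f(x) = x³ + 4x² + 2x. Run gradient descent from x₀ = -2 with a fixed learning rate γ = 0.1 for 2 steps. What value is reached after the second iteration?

-1.532

f′(x) = 3x² + 8x + 2
Step 1: f′(-2) = -2; x₁ = -2 − 0.1·(-2) = -1.8
Step 2: f′(-1.8) = -2.68; x₂ = -1.8 − 0.1·(-2.68) = -1.532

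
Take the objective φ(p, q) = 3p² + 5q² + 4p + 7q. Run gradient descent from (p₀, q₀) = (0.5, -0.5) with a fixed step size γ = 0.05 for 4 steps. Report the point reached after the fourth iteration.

(-0.38655, -0.6875)

∇φ = (6p + 4, 10q + 7)
Step 1: at (0.5, -0.5), ∇φ = (7, 2) → (0.5, -0.5) − 0.05·(7, 2) = (0.15, -0.6)
Step 2: at (0.15, -0.6), ∇φ = (4.9, 1) → (0.15, -0.6) − 0.05·(4.9, 1) = (-0.095, -0.65)
Step 3: at (-0.095, -0.65), ∇φ = (3.43, 0.5) → (-0.095, -0.65) − 0.05·(3.43, 0.5) = (-0.2665, -0.675)
Step 4: at (-0.2665, -0.675), ∇φ = (2.401, 0.25) → (-0.2665, -0.675) − 0.05·(2.401, 0.25) = (-0.38655, -0.6875)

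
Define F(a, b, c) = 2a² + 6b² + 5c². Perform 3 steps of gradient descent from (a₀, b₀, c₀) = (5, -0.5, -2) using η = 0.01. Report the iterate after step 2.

∇F = (4a, 12b, 10c)
(a₁, b₁, c₁) = (5, -0.5, -2) − 0.01·(20, -6, -20) = (4.8, -0.44, -1.8)
(a₂, b₂, c₂) = (4.8, -0.44, -1.8) − 0.01·(19.2, -5.28, -18) = (4.608, -0.3872, -1.62)

(4.608, -0.3872, -1.62)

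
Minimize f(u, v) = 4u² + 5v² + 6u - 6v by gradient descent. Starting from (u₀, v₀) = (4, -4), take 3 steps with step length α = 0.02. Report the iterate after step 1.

(3.24, -3.08)

∇f = (8u + 6, 10v - 6)
Step 1: at (4, -4), ∇f = (38, -46) → (4, -4) − 0.02·(38, -46) = (3.24, -3.08)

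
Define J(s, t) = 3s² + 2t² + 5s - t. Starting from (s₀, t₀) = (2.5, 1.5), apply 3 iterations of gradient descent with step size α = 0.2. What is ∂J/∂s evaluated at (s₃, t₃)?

∇J = (6s + 5, 4t - 1)
Step 1: at (2.5, 1.5), ∇J = (20, 5) → (2.5, 1.5) − 0.2·(20, 5) = (-1.5, 0.5)
Step 2: at (-1.5, 0.5), ∇J = (-4, 1) → (-1.5, 0.5) − 0.2·(-4, 1) = (-0.7, 0.3)
Step 3: at (-0.7, 0.3), ∇J = (0.8, 0.2) → (-0.7, 0.3) − 0.2·(0.8, 0.2) = (-0.86, 0.26)
∂J/∂s at (-0.86, 0.26) = -0.16

-0.16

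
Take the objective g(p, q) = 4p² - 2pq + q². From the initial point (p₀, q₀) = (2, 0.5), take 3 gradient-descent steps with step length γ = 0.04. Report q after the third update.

0.707936

∇g = (8p - 2q, -2p + 2q)
(p₁, q₁) = (2, 0.5) − 0.04·(15, -3) = (1.4, 0.62)
(p₂, q₂) = (1.4, 0.62) − 0.04·(9.96, -1.56) = (1.0016, 0.6824)
(p₃, q₃) = (1.0016, 0.6824) − 0.04·(6.648, -0.6384) = (0.73568, 0.707936)
q = 0.707936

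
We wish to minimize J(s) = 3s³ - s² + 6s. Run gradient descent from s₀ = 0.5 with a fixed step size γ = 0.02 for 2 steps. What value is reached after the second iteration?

0.2265155

J′(s) = 9s² - 2s + 6
Step 1: J′(0.5) = 7.25; s₁ = 0.5 − 0.02·7.25 = 0.355
Step 2: J′(0.355) = 6.424225; s₂ = 0.355 − 0.02·6.424225 = 0.2265155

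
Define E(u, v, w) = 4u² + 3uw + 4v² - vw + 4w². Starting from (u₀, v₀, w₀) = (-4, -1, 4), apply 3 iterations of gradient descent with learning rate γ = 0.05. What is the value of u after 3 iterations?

∇E = (8u + 3w, 8v - w, 3u - v + 8w)
(u₁, v₁, w₁) = (-4, -1, 4) − 0.05·(-20, -12, 21) = (-3, -0.4, 2.95)
(u₂, v₂, w₂) = (-3, -0.4, 2.95) − 0.05·(-15.15, -6.15, 15) = (-2.2425, -0.0925, 2.2)
(u₃, v₃, w₃) = (-2.2425, -0.0925, 2.2) − 0.05·(-11.34, -2.94, 10.965) = (-1.6755, 0.0545, 1.65175)
u = -1.6755

-1.6755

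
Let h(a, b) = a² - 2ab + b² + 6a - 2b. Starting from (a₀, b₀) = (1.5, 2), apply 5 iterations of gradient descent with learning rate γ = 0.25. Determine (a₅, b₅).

(-1.75, 0.25)

∇h = (2a - 2b + 6, -2a + 2b - 2)
Step 1: at (1.5, 2), ∇h = (5, -1) → (1.5, 2) − 0.25·(5, -1) = (0.25, 2.25)
Step 2: at (0.25, 2.25), ∇h = (2, 2) → (0.25, 2.25) − 0.25·(2, 2) = (-0.25, 1.75)
Step 3: at (-0.25, 1.75), ∇h = (2, 2) → (-0.25, 1.75) − 0.25·(2, 2) = (-0.75, 1.25)
Step 4: at (-0.75, 1.25), ∇h = (2, 2) → (-0.75, 1.25) − 0.25·(2, 2) = (-1.25, 0.75)
Step 5: at (-1.25, 0.75), ∇h = (2, 2) → (-1.25, 0.75) − 0.25·(2, 2) = (-1.75, 0.25)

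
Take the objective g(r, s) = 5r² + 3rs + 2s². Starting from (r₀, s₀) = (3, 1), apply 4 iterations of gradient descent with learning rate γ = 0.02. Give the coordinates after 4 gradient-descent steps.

∇g = (10r + 3s, 3r + 4s)
Step 1: at (3, 1), ∇g = (33, 13) → (3, 1) − 0.02·(33, 13) = (2.34, 0.74)
Step 2: at (2.34, 0.74), ∇g = (25.62, 9.98) → (2.34, 0.74) − 0.02·(25.62, 9.98) = (1.8276, 0.5404)
Step 3: at (1.8276, 0.5404), ∇g = (19.8972, 7.6444) → (1.8276, 0.5404) − 0.02·(19.8972, 7.6444) = (1.429656, 0.387512)
Step 4: at (1.429656, 0.387512), ∇g = (15.459096, 5.839016) → (1.429656, 0.387512) − 0.02·(15.459096, 5.839016) = (1.12047408, 0.27073168)

(1.12047408, 0.27073168)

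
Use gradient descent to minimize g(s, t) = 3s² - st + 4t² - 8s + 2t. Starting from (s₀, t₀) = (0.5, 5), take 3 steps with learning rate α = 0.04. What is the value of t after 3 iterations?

1.48

∇g = (6s - t - 8, -s + 8t + 2)
Step 1: at (0.5, 5), ∇g = (-10, 41.5) → (0.5, 5) − 0.04·(-10, 41.5) = (0.9, 3.34)
Step 2: at (0.9, 3.34), ∇g = (-5.94, 27.82) → (0.9, 3.34) − 0.04·(-5.94, 27.82) = (1.1376, 2.2272)
Step 3: at (1.1376, 2.2272), ∇g = (-3.4016, 18.68) → (1.1376, 2.2272) − 0.04·(-3.4016, 18.68) = (1.273664, 1.48)
t = 1.48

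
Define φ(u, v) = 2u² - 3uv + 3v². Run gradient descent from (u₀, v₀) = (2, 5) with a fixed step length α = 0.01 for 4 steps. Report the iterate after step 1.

(2.07, 4.76)

∇φ = (4u - 3v, -3u + 6v)
(u₁, v₁) = (2, 5) − 0.01·(-7, 24) = (2.07, 4.76)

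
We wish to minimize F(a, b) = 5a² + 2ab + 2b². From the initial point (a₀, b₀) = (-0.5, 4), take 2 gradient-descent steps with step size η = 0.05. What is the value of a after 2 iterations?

∇F = (10a + 2b, 2a + 4b)
(a₁, b₁) = (-0.5, 4) − 0.05·(3, 15) = (-0.65, 3.25)
(a₂, b₂) = (-0.65, 3.25) − 0.05·(0, 11.7) = (-0.65, 2.665)
a = -0.65

-0.65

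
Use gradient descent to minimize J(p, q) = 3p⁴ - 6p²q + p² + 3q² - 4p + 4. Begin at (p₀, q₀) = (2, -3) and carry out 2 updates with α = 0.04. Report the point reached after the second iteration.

∇J = (12p³ - 12pq + 2p - 4, -6p² + 6q)
Step 1: at (2, -3), ∇J = (168, -42) → (2, -3) − 0.04·(168, -42) = (-4.72, -1.32)
Step 2: at (-4.72, -1.32), ∇J = (-1350.053376, -141.5904) → (-4.72, -1.32) − 0.04·(-1350.053376, -141.5904) = (49.28213504, 4.343616)

(49.28213504, 4.343616)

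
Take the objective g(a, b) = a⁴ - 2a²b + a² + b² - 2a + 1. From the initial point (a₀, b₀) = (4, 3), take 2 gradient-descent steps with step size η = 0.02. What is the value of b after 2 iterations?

∇g = (4a³ - 4ab + 2a - 2, -2a² + 2b)
Step 1: at (4, 3), ∇g = (214, -26) → (4, 3) − 0.02·(214, -26) = (-0.28, 3.52)
Step 2: at (-0.28, 3.52), ∇g = (1.294592, 6.8832) → (-0.28, 3.52) − 0.02·(1.294592, 6.8832) = (-0.30589184, 3.382336)
b = 3.382336

3.382336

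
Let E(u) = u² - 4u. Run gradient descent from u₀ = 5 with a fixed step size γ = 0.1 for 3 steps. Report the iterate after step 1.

E′(u) = 2u - 4
u₁ = 5 − 0.1·6 = 4.4

4.4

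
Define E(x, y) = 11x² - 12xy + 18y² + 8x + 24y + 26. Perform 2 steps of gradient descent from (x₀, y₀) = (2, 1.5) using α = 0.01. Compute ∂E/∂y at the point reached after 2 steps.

∇E = (22x - 12y + 8, -12x + 36y + 24)
(x₁, y₁) = (2, 1.5) − 0.01·(34, 54) = (1.66, 0.96)
(x₂, y₂) = (1.66, 0.96) − 0.01·(33, 38.64) = (1.33, 0.5736)
∂E/∂y at (1.33, 0.5736) = 28.6896

28.6896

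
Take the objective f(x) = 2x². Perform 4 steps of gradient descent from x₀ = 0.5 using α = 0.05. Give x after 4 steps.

0.2048

f′(x) = 4x
Step 1: f′(0.5) = 2; x₁ = 0.5 − 0.05·2 = 0.4
Step 2: f′(0.4) = 1.6; x₂ = 0.4 − 0.05·1.6 = 0.32
Step 3: f′(0.32) = 1.28; x₃ = 0.32 − 0.05·1.28 = 0.256
Step 4: f′(0.256) = 1.024; x₄ = 0.256 − 0.05·1.024 = 0.2048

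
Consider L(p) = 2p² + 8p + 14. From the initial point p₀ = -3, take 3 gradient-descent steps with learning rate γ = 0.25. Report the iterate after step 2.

L′(p) = 4p + 8
Step 1: L′(-3) = -4; p₁ = -3 − 0.25·(-4) = -2
Step 2: L′(-2) = 0; p₂ = -2 − 0.25·0 = -2

-2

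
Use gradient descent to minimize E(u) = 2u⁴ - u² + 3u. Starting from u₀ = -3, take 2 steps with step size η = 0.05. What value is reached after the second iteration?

-150.89115

E′(u) = 8u³ - 2u + 3
u₁ = -3 − 0.05·(-207) = 7.35
u₂ = 7.35 − 0.05·3164.823 = -150.89115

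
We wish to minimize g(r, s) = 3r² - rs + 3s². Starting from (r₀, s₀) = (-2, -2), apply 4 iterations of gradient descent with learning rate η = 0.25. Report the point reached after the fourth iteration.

(-0.0078125, -0.0078125)

∇g = (6r - s, -r + 6s)
Step 1: at (-2, -2), ∇g = (-10, -10) → (-2, -2) − 0.25·(-10, -10) = (0.5, 0.5)
Step 2: at (0.5, 0.5), ∇g = (2.5, 2.5) → (0.5, 0.5) − 0.25·(2.5, 2.5) = (-0.125, -0.125)
Step 3: at (-0.125, -0.125), ∇g = (-0.625, -0.625) → (-0.125, -0.125) − 0.25·(-0.625, -0.625) = (0.03125, 0.03125)
Step 4: at (0.03125, 0.03125), ∇g = (0.15625, 0.15625) → (0.03125, 0.03125) − 0.25·(0.15625, 0.15625) = (-0.0078125, -0.0078125)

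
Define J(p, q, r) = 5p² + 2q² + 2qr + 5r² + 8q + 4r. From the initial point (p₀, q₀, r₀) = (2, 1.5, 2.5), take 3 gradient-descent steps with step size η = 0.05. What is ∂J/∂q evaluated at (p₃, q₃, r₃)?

5.967

∇J = (10p, 4q + 2r + 8, 2q + 10r + 4)
(p₁, q₁, r₁) = (2, 1.5, 2.5) − 0.05·(20, 19, 32) = (1, 0.55, 0.9)
(p₂, q₂, r₂) = (1, 0.55, 0.9) − 0.05·(10, 12, 14.1) = (0.5, -0.05, 0.195)
(p₃, q₃, r₃) = (0.5, -0.05, 0.195) − 0.05·(5, 8.19, 5.85) = (0.25, -0.4595, -0.0975)
∂J/∂q at (0.25, -0.4595, -0.0975) = 5.967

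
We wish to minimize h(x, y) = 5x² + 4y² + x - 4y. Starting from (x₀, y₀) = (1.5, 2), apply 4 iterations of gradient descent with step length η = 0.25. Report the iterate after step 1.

(-2.5, -1)

∇h = (10x + 1, 8y - 4)
(x₁, y₁) = (1.5, 2) − 0.25·(16, 12) = (-2.5, -1)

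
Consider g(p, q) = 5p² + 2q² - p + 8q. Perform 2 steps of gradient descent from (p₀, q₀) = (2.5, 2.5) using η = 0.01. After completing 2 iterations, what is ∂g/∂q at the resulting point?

∇g = (10p - 1, 4q + 8)
Step 1: at (2.5, 2.5), ∇g = (24, 18) → (2.5, 2.5) − 0.01·(24, 18) = (2.26, 2.32)
Step 2: at (2.26, 2.32), ∇g = (21.6, 17.28) → (2.26, 2.32) − 0.01·(21.6, 17.28) = (2.044, 2.1472)
∂g/∂q at (2.044, 2.1472) = 16.5888

16.5888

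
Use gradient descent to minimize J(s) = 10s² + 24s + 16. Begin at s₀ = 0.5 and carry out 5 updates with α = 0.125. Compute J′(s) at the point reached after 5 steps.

-258.1875

J′(s) = 20s + 24
s₁ = 0.5 − 0.125·34 = -3.75
s₂ = -3.75 − 0.125·(-51) = 2.625
s₃ = 2.625 − 0.125·76.5 = -6.9375
s₄ = -6.9375 − 0.125·(-114.75) = 7.40625
s₅ = 7.40625 − 0.125·172.125 = -14.109375
J′(s) at (-14.109375) = -258.1875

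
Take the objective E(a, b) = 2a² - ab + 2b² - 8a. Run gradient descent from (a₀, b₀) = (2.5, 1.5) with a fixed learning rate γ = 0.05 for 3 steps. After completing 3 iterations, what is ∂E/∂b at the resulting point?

∇E = (4a - b - 8, -a + 4b)
Step 1: at (2.5, 1.5), ∇E = (0.5, 3.5) → (2.5, 1.5) − 0.05·(0.5, 3.5) = (2.475, 1.325)
Step 2: at (2.475, 1.325), ∇E = (0.575, 2.825) → (2.475, 1.325) − 0.05·(0.575, 2.825) = (2.44625, 1.18375)
Step 3: at (2.44625, 1.18375), ∇E = (0.60125, 2.28875) → (2.44625, 1.18375) − 0.05·(0.60125, 2.28875) = (2.4161875, 1.0693125)
∂E/∂b at (2.4161875, 1.0693125) = 1.8610625

1.8610625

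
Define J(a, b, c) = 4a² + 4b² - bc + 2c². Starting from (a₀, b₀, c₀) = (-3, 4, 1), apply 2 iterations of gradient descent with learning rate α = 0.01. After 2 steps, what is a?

∇J = (8a, 8b - c, -b + 4c)
Step 1: at (-3, 4, 1), ∇J = (-24, 31, 0) → (-3, 4, 1) − 0.01·(-24, 31, 0) = (-2.76, 3.69, 1)
Step 2: at (-2.76, 3.69, 1), ∇J = (-22.08, 28.52, 0.31) → (-2.76, 3.69, 1) − 0.01·(-22.08, 28.52, 0.31) = (-2.5392, 3.4048, 0.9969)
a = -2.5392

-2.5392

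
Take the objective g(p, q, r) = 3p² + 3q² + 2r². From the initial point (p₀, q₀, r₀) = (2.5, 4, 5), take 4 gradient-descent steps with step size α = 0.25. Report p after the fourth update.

∇g = (6p, 6q, 4r)
(p₁, q₁, r₁) = (2.5, 4, 5) − 0.25·(15, 24, 20) = (-1.25, -2, 0)
(p₂, q₂, r₂) = (-1.25, -2, 0) − 0.25·(-7.5, -12, 0) = (0.625, 1, 0)
(p₃, q₃, r₃) = (0.625, 1, 0) − 0.25·(3.75, 6, 0) = (-0.3125, -0.5, 0)
(p₄, q₄, r₄) = (-0.3125, -0.5, 0) − 0.25·(-1.875, -3, 0) = (0.15625, 0.25, 0)
p = 0.15625

0.15625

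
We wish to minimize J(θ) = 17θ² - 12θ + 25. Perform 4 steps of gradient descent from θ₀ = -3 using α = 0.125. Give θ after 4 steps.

-373.72265625

J′(θ) = 34θ - 12
θ₁ = -3 − 0.125·(-114) = 11.25
θ₂ = 11.25 − 0.125·370.5 = -35.0625
θ₃ = -35.0625 − 0.125·(-1204.125) = 115.453125
θ₄ = 115.453125 − 0.125·3913.40625 = -373.72265625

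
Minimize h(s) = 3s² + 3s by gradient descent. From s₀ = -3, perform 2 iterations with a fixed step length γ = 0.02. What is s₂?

h′(s) = 6s + 3
Step 1: h′(-3) = -15; s₁ = -3 − 0.02·(-15) = -2.7
Step 2: h′(-2.7) = -13.2; s₂ = -2.7 − 0.02·(-13.2) = -2.436

-2.436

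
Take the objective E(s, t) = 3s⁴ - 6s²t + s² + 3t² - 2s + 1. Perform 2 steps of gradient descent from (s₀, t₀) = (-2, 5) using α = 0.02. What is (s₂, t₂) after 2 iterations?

∇E = (12s³ - 12st + 2s - 2, -6s² + 6t)
Step 1: at (-2, 5), ∇E = (18, 6) → (-2, 5) − 0.02·(18, 6) = (-2.36, 4.88)
Step 2: at (-2.36, 4.88), ∇E = (-26.249472, -4.1376) → (-2.36, 4.88) − 0.02·(-26.249472, -4.1376) = (-1.83501056, 4.962752)

(-1.83501056, 4.962752)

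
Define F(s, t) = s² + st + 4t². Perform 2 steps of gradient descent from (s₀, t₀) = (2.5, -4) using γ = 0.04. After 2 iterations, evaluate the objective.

∇F = (2s + t, s + 8t)
(s₁, t₁) = (2.5, -4) − 0.04·(1, -29.5) = (2.46, -2.82)
(s₂, t₂) = (2.46, -2.82) − 0.04·(2.1, -20.1) = (2.376, -2.016)
F(2.376, -2.016) = 17.112384

17.112384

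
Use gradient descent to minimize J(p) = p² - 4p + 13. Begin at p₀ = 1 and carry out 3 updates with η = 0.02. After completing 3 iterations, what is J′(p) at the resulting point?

J′(p) = 2p - 4
Step 1: J′(1) = -2; p₁ = 1 − 0.02·(-2) = 1.04
Step 2: J′(1.04) = -1.92; p₂ = 1.04 − 0.02·(-1.92) = 1.0784
Step 3: J′(1.0784) = -1.8432; p₃ = 1.0784 − 0.02·(-1.8432) = 1.115264
J′(p) at (1.115264) = -1.769472

-1.769472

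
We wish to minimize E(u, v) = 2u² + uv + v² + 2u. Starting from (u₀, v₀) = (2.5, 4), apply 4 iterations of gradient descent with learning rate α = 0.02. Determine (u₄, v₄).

∇E = (4u + v + 2, u + 2v)
(u₁, v₁) = (2.5, 4) − 0.02·(16, 10.5) = (2.18, 3.79)
(u₂, v₂) = (2.18, 3.79) − 0.02·(14.51, 9.76) = (1.8898, 3.5948)
(u₃, v₃) = (1.8898, 3.5948) − 0.02·(13.154, 9.0794) = (1.62672, 3.413212)
(u₄, v₄) = (1.62672, 3.413212) − 0.02·(11.920092, 8.453144) = (1.38831816, 3.24414912)

(1.38831816, 3.24414912)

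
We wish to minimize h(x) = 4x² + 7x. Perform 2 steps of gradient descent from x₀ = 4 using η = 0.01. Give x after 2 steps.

3.2512

h′(x) = 8x + 7
Step 1: h′(4) = 39; x₁ = 4 − 0.01·39 = 3.61
Step 2: h′(3.61) = 35.88; x₂ = 3.61 − 0.01·35.88 = 3.2512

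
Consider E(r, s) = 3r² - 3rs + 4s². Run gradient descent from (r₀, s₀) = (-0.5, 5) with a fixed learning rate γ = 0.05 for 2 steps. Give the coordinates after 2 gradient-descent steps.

∇E = (6r - 3s, -3r + 8s)
Step 1: at (-0.5, 5), ∇E = (-18, 41.5) → (-0.5, 5) − 0.05·(-18, 41.5) = (0.4, 2.925)
Step 2: at (0.4, 2.925), ∇E = (-6.375, 22.2) → (0.4, 2.925) − 0.05·(-6.375, 22.2) = (0.71875, 1.815)

(0.71875, 1.815)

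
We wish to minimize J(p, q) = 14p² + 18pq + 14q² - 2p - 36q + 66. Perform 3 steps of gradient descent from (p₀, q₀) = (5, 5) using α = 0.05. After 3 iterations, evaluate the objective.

∇J = (28p + 18q - 2, 18p + 28q - 36)
(p₁, q₁) = (5, 5) − 0.05·(228, 194) = (-6.4, -4.7)
(p₂, q₂) = (-6.4, -4.7) − 0.05·(-265.8, -282.8) = (6.89, 9.44)
(p₃, q₃) = (6.89, 9.44) − 0.05·(360.84, 352.34) = (-11.152, -8.177)
J(-11.152, -8.177) = 4701.320334

4701.320334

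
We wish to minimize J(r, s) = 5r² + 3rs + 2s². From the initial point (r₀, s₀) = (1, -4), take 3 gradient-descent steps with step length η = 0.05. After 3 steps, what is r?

0.953

∇J = (10r + 3s, 3r + 4s)
Step 1: at (1, -4), ∇J = (-2, -13) → (1, -4) − 0.05·(-2, -13) = (1.1, -3.35)
Step 2: at (1.1, -3.35), ∇J = (0.95, -10.1) → (1.1, -3.35) − 0.05·(0.95, -10.1) = (1.0525, -2.845)
Step 3: at (1.0525, -2.845), ∇J = (1.99, -8.2225) → (1.0525, -2.845) − 0.05·(1.99, -8.2225) = (0.953, -2.433875)
r = 0.953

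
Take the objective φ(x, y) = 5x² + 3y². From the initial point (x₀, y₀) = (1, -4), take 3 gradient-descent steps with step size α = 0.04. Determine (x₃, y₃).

(0.216, -1.755904)

∇φ = (10x, 6y)
Step 1: at (1, -4), ∇φ = (10, -24) → (1, -4) − 0.04·(10, -24) = (0.6, -3.04)
Step 2: at (0.6, -3.04), ∇φ = (6, -18.24) → (0.6, -3.04) − 0.04·(6, -18.24) = (0.36, -2.3104)
Step 3: at (0.36, -2.3104), ∇φ = (3.6, -13.8624) → (0.36, -2.3104) − 0.04·(3.6, -13.8624) = (0.216, -1.755904)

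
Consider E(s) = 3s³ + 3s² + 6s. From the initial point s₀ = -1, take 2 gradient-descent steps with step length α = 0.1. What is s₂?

-4.609

E′(s) = 9s² + 6s + 6
s₁ = -1 − 0.1·9 = -1.9
s₂ = -1.9 − 0.1·27.09 = -4.609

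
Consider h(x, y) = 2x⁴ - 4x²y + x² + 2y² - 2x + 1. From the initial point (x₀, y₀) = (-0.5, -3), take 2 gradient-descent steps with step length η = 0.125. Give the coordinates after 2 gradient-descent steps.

∇h = (8x³ - 8xy + 2x - 2, -4x² + 4y)
(x₁, y₁) = (-0.5, -3) − 0.125·(-16, -13) = (1.5, -1.375)
(x₂, y₂) = (1.5, -1.375) − 0.125·(44.5, -14.5) = (-4.0625, 0.4375)

(-4.0625, 0.4375)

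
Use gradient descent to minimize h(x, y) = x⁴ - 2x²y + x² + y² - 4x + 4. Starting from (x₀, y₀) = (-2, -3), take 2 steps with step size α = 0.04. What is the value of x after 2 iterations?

∇h = (4x³ - 4xy + 2x - 4, -2x² + 2y)
(x₁, y₁) = (-2, -3) − 0.04·(-64, -14) = (0.56, -2.44)
(x₂, y₂) = (0.56, -2.44) − 0.04·(3.288064, -5.5072) = (0.42847744, -2.219712)
x = 0.42847744

0.42847744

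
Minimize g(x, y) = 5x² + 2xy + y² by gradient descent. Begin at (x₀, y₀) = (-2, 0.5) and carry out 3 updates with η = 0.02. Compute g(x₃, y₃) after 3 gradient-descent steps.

4.8558791936

∇g = (10x + 2y, 2x + 2y)
Step 1: at (-2, 0.5), ∇g = (-19, -3) → (-2, 0.5) − 0.02·(-19, -3) = (-1.62, 0.56)
Step 2: at (-1.62, 0.56), ∇g = (-15.08, -2.12) → (-1.62, 0.56) − 0.02·(-15.08, -2.12) = (-1.3184, 0.6024)
Step 3: at (-1.3184, 0.6024), ∇g = (-11.9792, -1.432) → (-1.3184, 0.6024) − 0.02·(-11.9792, -1.432) = (-1.078816, 0.63104)
g(-1.078816, 0.63104) = 4.8558791936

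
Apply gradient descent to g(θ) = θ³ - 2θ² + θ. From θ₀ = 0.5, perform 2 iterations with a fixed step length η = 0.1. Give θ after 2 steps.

0.5523125

g′(θ) = 3θ² - 4θ + 1
θ₁ = 0.5 − 0.1·(-0.25) = 0.525
θ₂ = 0.525 − 0.1·(-0.273125) = 0.5523125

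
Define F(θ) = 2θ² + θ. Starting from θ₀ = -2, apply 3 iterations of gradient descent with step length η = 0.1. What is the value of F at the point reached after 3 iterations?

0.160768

F′(θ) = 4θ + 1
Step 1: F′(-2) = -7; θ₁ = -2 − 0.1·(-7) = -1.3
Step 2: F′(-1.3) = -4.2; θ₂ = -1.3 − 0.1·(-4.2) = -0.88
Step 3: F′(-0.88) = -2.52; θ₃ = -0.88 − 0.1·(-2.52) = -0.628
F(-0.628) = 0.160768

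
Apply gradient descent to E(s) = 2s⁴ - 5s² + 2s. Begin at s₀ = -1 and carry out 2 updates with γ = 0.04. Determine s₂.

-1.20451328

E′(s) = 8s³ - 10s + 2
s₁ = -1 − 0.04·4 = -1.16
s₂ = -1.16 − 0.04·1.112832 = -1.20451328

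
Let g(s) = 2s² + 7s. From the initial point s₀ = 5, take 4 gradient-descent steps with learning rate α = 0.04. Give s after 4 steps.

g′(s) = 4s + 7
Step 1: g′(5) = 27; s₁ = 5 − 0.04·27 = 3.92
Step 2: g′(3.92) = 22.68; s₂ = 3.92 − 0.04·22.68 = 3.0128
Step 3: g′(3.0128) = 19.0512; s₃ = 3.0128 − 0.04·19.0512 = 2.250752
Step 4: g′(2.250752) = 16.003008; s₄ = 2.250752 − 0.04·16.003008 = 1.61063168

1.61063168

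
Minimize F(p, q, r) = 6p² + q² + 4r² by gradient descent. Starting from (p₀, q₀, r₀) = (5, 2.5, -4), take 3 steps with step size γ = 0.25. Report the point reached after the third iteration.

(-40, 0.3125, 4)

∇F = (12p, 2q, 8r)
Step 1: at (5, 2.5, -4), ∇F = (60, 5, -32) → (5, 2.5, -4) − 0.25·(60, 5, -32) = (-10, 1.25, 4)
Step 2: at (-10, 1.25, 4), ∇F = (-120, 2.5, 32) → (-10, 1.25, 4) − 0.25·(-120, 2.5, 32) = (20, 0.625, -4)
Step 3: at (20, 0.625, -4), ∇F = (240, 1.25, -32) → (20, 0.625, -4) − 0.25·(240, 1.25, -32) = (-40, 0.3125, 4)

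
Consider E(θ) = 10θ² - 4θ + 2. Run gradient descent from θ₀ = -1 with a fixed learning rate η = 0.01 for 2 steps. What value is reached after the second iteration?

E′(θ) = 20θ - 4
θ₁ = -1 − 0.01·(-24) = -0.76
θ₂ = -0.76 − 0.01·(-19.2) = -0.568

-0.568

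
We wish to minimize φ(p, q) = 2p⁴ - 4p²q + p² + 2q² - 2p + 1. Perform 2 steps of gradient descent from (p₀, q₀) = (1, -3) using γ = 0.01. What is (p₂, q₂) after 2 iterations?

∇φ = (8p³ - 8pq + 2p - 2, -4p² + 4q)
(p₁, q₁) = (1, -3) − 0.01·(32, -16) = (0.68, -2.84)
(p₂, q₂) = (0.68, -2.84) − 0.01·(17.325056, -13.2096) = (0.50674944, -2.707904)

(0.50674944, -2.707904)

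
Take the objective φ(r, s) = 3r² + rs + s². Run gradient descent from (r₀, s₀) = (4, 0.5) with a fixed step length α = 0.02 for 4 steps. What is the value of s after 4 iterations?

0.17595016

∇φ = (6r + s, r + 2s)
Step 1: at (4, 0.5), ∇φ = (24.5, 5) → (4, 0.5) − 0.02·(24.5, 5) = (3.51, 0.4)
Step 2: at (3.51, 0.4), ∇φ = (21.46, 4.31) → (3.51, 0.4) − 0.02·(21.46, 4.31) = (3.0808, 0.3138)
Step 3: at (3.0808, 0.3138), ∇φ = (18.7986, 3.7084) → (3.0808, 0.3138) − 0.02·(18.7986, 3.7084) = (2.704828, 0.239632)
Step 4: at (2.704828, 0.239632), ∇φ = (16.4686, 3.184092) → (2.704828, 0.239632) − 0.02·(16.4686, 3.184092) = (2.375456, 0.17595016)
s = 0.17595016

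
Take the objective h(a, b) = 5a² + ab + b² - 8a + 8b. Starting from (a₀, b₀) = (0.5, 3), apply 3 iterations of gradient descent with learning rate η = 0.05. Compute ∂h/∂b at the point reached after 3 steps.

∇h = (10a + b - 8, a + 2b + 8)
Step 1: at (0.5, 3), ∇h = (0, 14.5) → (0.5, 3) − 0.05·(0, 14.5) = (0.5, 2.275)
Step 2: at (0.5, 2.275), ∇h = (-0.725, 13.05) → (0.5, 2.275) − 0.05·(-0.725, 13.05) = (0.53625, 1.6225)
Step 3: at (0.53625, 1.6225), ∇h = (-1.015, 11.78125) → (0.53625, 1.6225) − 0.05·(-1.015, 11.78125) = (0.587, 1.0334375)
∂h/∂b at (0.587, 1.0334375) = 10.653875

10.653875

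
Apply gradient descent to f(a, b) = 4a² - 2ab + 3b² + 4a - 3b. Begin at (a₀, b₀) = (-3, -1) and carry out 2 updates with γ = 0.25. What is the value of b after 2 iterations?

1.625

∇f = (8a - 2b + 4, -2a + 6b - 3)
Step 1: at (-3, -1), ∇f = (-18, -3) → (-3, -1) − 0.25·(-18, -3) = (1.5, -0.25)
Step 2: at (1.5, -0.25), ∇f = (16.5, -7.5) → (1.5, -0.25) − 0.25·(16.5, -7.5) = (-2.625, 1.625)
b = 1.625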